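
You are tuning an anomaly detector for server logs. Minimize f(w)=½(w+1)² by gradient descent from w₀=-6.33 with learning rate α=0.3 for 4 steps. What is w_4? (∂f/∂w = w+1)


step 1: grad = -6.33+1 = -5.33; w = -6.33 - 0.3·(-5.33) = -4.731
step 2: grad = -4.731+1 = -3.731; w = -4.731 - 0.3·(-3.731) = -3.6117
step 3: grad = -3.6117+1 = -2.6117; w = -3.6117 - 0.3·(-2.6117) = -2.82819
step 4: grad = -2.82819+1 = -1.82819; w = -2.82819 - 0.3·(-1.82819) = -2.279733

-2.279733


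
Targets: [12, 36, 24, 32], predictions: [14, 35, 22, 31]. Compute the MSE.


Squared errors: (12-14)²=4, (36-35)²=1, (24-22)²=4, (32-31)²=1
Sum = 10
MSE = 10/4 = 5/2

5/2


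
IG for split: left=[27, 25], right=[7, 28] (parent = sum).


Parent = [34, 53], H_parent = 0.9653
H_left = 0.9989 (n=52), H_right = 0.7219 (n=35)
H_children = (52/87)·0.9989 + (35/87)·0.7219 = 0.8875
IG = 0.9653 - 0.8875 = 0.0778

0.0778


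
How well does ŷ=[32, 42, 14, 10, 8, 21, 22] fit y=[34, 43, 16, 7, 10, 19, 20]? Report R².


ȳ = 21.2857
SS_res = Σ(y-ŷ)² = 30
SS_tot = Σ(y-ȳ)² = 999.43
R² = 1 - SS_res/SS_tot = 1 - 0.03 = 0.97

0.97


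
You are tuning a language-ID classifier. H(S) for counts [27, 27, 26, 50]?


Probabilities: [27/130, 27/130, 26/130, 50/130] ≈ [0.2077, 0.2077, 0.2, 0.3846]
H = -((27/130)·log₂(27/130) + (27/130)·log₂(27/130) + (26/130)·log₂(26/130) + (50/130)·log₂(50/130))
  = 1.9365 bits

1.9365 bits


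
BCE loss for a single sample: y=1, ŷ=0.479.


BCE = -[y·ln(p) + (1-y)·ln(1-p)]
= -1·ln(0.479) - 0
= -ln(0.479) = 0.7361

0.7361


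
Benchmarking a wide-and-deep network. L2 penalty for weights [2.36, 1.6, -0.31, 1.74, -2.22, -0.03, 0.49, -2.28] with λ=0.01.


‖w‖₂² = (2.36)² + (1.6)² + (-0.31)² + (1.74)² + (-2.22)² + (-0.03)² + (0.49)² + (-2.28)²
     = 5.5696 + 2.56 + 0.0961 + 3.0276 + 4.9284 + 0.0009 + 0.2401 + 5.1984
     = 21.6211
λ·‖w‖₂² = 0.01·21.6211 = 0.216211

0.216211


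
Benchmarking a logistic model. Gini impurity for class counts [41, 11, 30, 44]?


Probabilities: [41/126, 11/126, 30/126, 44/126] ≈ [0.3254, 0.0873, 0.2381, 0.3492]
Σpᵢ² = (1681 + 121 + 900 + 1936)/126² = 4638/15876
Gini = 1 - Σpᵢ² = 1 - 4638/15876 = 0.7079

0.7079


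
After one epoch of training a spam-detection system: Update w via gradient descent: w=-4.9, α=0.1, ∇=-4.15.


w_new = w - α·∇
= -4.9 - 0.1·-4.15
= -4.9 + 0.415
= -4.485

-4.485


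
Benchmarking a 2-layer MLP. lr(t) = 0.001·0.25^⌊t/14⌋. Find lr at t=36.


n_drops = ⌊36/14⌋ = 2
lr = 0.001·0.25^2 = 0.001·0.0625 = 0.0000625

0.0000625


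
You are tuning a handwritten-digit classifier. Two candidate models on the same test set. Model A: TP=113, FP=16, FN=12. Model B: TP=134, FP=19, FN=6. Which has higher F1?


Model A: P=113/129=0.876, R=113/125=0.904, F1=2PR/(P+R)=2TP/(2TP+FP+FN)=226/254=0.8898
Model B: P=134/153=0.8758, R=134/140=0.9571, F1=2PR/(P+R)=2TP/(2TP+FP+FN)=268/293=0.9147
0.8898 < 0.9147 → Model B

Model B


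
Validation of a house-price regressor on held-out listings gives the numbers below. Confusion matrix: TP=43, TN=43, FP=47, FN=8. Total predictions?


Total = TP + TN + FP + FN
= 43 + 43 + 47 + 8
= 141
(Predicted positive: 90, predicted negative: 51)

141


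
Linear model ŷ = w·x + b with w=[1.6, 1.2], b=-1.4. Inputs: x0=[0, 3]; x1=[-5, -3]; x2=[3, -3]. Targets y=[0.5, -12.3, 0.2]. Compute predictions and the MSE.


ŷ0 = (1.6)·(0) + (1.2)·(3) - 1.4 = 2.2
ŷ1 = (1.6)·(-5) + (1.2)·(-3) - 1.4 = -13.0
ŷ2 = (1.6)·(3) + (1.2)·(-3) - 1.4 = -0.2
errors² = [2.89, 0.49, 0.16]
MSE = 3.5400/3 = 1.18

1.18


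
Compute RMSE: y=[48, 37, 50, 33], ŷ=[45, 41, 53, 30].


MSE = 43/4 = 10.75
RMSE = √(43/4) = 3.2787

3.2787


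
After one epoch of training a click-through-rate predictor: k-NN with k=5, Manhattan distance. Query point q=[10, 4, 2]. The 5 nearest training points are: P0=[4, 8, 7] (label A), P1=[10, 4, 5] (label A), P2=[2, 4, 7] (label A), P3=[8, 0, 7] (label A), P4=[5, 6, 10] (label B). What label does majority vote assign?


d(q,P0) = 15  (label A)
d(q,P1) = 3  (label A)
d(q,P2) = 13  (label A)
d(q,P3) = 11  (label A)
d(q,P4) = 15  (label B)
Votes: A=4, B=1
Majority → A

A


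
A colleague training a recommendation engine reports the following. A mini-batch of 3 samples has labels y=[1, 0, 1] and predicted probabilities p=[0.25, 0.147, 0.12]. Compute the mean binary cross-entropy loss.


L[0] = -ln(0.25) = 1.3863
L[1] = -ln(1-0.147) = -ln(0.853) = 0.159
L[2] = -ln(0.12) = 2.1203
mean = (1.3863 + 0.159 + 2.1203)/3 = 1.2219

1.2219


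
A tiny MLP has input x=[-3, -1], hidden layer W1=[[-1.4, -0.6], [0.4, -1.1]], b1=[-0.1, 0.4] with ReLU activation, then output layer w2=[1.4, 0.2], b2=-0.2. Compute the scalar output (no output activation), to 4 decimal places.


z1[0] = (-1.4)·(-3) + (-0.6)·(-1) - 0.1 = 4.7
z1[1] = (0.4)·(-3) + (-1.1)·(-1) + 0.4 = 0.3
h = ReLU(z1) = [4.7, 0.3]
output = (1.4)·(4.7) + (0.2)·(0.3) - 0.2 = 6.44

6.44


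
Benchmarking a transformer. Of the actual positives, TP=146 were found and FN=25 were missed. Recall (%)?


Recall = TP/(TP+FN)
= 146/(146+25)
= 146/171 = 85.38%

85.38%


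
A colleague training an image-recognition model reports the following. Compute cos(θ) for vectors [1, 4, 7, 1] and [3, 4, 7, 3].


A·B = 1·3 + 4·4 + 7·7 + 1·3 = 71
‖A‖ = √67 = 8.1854, ‖B‖ = √83 = 9.1104
cos = 71/(√67·√83) = 71/√5561 = 0.9521

0.9521


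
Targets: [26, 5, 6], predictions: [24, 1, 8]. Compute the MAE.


Absolute errors: |26-24|=2, |5-1|=4, |6-8|=2
Sum = 8
MAE = 8/3 = 8/3

8/3


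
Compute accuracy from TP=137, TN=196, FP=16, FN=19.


Accuracy = (TP+TN)/(TP+TN+FP+FN)
= (137+196)/(368)
= 333/368 = 90.49%

90.49%


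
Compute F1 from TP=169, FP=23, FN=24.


Precision = 169/192 = 0.8802
Recall = 169/193 = 0.8756
F1 = 2·P·R/(P+R) = 2·TP/(2·TP+FP+FN) = 338/(338+23+24) = 338/385 = 0.8779

0.8779


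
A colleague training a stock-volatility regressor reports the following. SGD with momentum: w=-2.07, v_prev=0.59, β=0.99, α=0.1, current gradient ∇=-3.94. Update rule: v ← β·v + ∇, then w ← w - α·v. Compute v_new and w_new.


v_new = 0.99·0.59 - 3.94 = 0.5841 - 3.94 = -3.3559
w_new = -2.07 - 0.1·-3.3559 = -2.07 + 0.33559 = -1.73441

v_new=-3.3559, w_new=-1.73441


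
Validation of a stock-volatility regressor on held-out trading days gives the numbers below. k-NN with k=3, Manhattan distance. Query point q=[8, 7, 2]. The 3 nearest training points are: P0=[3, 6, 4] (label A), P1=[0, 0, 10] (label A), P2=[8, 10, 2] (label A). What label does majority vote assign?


d(q,P0) = 8  (label A)
d(q,P1) = 23  (label A)
d(q,P2) = 3  (label A)
Votes: A=3, B=0
Majority → A

A


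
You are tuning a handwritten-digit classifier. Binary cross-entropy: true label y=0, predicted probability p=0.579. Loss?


BCE = -[y·ln(p) + (1-y)·ln(1-p)]
= -0 - 1·ln(1-0.579)
= -ln(0.421) = 0.8651

0.8651


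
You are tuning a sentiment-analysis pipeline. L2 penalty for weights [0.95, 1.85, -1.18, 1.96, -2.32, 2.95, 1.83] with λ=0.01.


‖w‖₂² = (0.95)² + (1.85)² + (-1.18)² + (1.96)² + (-2.32)² + (2.95)² + (1.83)²
     = 0.9025 + 3.4225 + 1.3924 + 3.8416 + 5.3824 + 8.7025 + 3.3489
     = 26.9928
λ·‖w‖₂² = 0.01·26.9928 = 0.269928

0.269928


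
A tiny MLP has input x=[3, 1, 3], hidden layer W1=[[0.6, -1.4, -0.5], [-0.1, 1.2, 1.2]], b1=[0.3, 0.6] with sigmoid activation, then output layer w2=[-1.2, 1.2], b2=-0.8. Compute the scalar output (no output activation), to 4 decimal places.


z1[0] = (0.6)·(3) + (-1.4)·(1) + (-0.5)·(3) + 0.3 = -0.8
z1[1] = (-0.1)·(3) + (1.2)·(1) + (1.2)·(3) + 0.6 = 5.1
h = sigmoid(z1) = [0.31, 0.9939]
output = (-1.2)·(0.31) + (1.2)·(0.9939) - 0.8 = 0.0207

0.0207


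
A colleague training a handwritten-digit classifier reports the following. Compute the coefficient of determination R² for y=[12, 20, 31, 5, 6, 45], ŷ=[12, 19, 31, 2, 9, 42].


ȳ = 19.8333
SS_res = Σ(y-ŷ)² = 28
SS_tot = Σ(y-ȳ)² = 1230.83
R² = 1 - SS_res/SS_tot = 1 - 0.0227 = 0.9773

0.9773


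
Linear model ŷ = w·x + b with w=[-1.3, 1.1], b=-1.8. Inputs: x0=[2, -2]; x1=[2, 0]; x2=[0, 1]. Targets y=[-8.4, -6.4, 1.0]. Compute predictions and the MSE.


ŷ0 = (-1.3)·(2) + (1.1)·(-2) - 1.8 = -6.6
ŷ1 = (-1.3)·(2) + (1.1)·(0) - 1.8 = -4.4
ŷ2 = (-1.3)·(0) + (1.1)·(1) - 1.8 = -0.7
errors² = [3.24, 4.0, 2.89]
MSE = 10.1300/3 = 3.3767

3.3767


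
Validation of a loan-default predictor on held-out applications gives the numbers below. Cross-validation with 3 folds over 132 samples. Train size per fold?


Fold size = 132/3 = 44
Training per fold = 132 - 44 = 88

88


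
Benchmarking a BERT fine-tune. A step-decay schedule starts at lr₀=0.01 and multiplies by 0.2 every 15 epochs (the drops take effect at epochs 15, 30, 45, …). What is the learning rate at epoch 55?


n_drops = ⌊55/15⌋ = 3
lr = 0.01·0.2^3 = 0.01·0.008 = 0.00008

0.00008


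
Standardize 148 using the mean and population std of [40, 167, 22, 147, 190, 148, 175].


μ = 127, σ = 62.4591
z = (148 - 127)/62.4591 = 0.3362

0.3362


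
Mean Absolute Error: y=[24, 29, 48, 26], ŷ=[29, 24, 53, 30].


Absolute errors: |24-29|=5, |29-24|=5, |48-53|=5, |26-30|=4
Sum = 19
MAE = 19/4 = 19/4

19/4


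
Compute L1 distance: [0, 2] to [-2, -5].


d = |0+ 2| + |2+ 5|
  = 2 + 7
  = 9

9


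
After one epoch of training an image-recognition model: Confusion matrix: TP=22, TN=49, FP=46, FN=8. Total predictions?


Total = TP + TN + FP + FN
= 22 + 49 + 46 + 8
= 125
(Predicted positive: 68, predicted negative: 57)

125


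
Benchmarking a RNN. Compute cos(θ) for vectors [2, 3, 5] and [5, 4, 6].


A·B = 2·5 + 3·4 + 5·6 = 52
‖A‖ = √38 = 6.1644, ‖B‖ = √77 = 8.775
cos = 52/(√38·√77) = 52/√2926 = 0.9613

0.9613


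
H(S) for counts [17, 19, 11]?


Probabilities: [17/47, 19/47, 11/47] ≈ [0.3617, 0.4043, 0.234]
H = -((17/47)·log₂(17/47) + (19/47)·log₂(19/47) + (11/47)·log₂(11/47))
  = 1.5492 bits

1.5492 bits


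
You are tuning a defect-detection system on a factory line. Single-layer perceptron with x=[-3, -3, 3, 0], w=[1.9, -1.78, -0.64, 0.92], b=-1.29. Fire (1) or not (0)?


z = (-3)·(1.9) + (-3)·(-1.78) + (3)·(-0.64) + (0)·(0.92) - 1.29
  = -3.57
step(z) = 0 (z<0)

0


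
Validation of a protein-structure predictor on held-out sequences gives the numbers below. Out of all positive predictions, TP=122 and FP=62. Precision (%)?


Precision = TP/(TP+FP)
= 122/(122+62)
= 122/184 = 66.3%

66.3%


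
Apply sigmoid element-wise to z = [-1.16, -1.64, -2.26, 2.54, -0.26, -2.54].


σ(-1.16) = 1/(1+e^1.16) = 0.2387
σ(-1.64) = 1/(1+e^1.64) = 0.1625
σ(-2.26) = 1/(1+e^2.26) = 0.0945
σ(2.54) = 1/(1+e^-2.54) = 0.9269
σ(-0.26) = 1/(1+e^0.26) = 0.4354
σ(-2.54) = 1/(1+e^2.54) = 0.0731
result = [0.2387, 0.1625, 0.0945, 0.9269, 0.4354, 0.0731]

[0.2387, 0.1625, 0.0945, 0.9269, 0.4354, 0.0731]


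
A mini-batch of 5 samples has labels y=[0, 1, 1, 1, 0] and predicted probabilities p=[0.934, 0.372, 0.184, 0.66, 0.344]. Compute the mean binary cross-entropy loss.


L[0] = -ln(1-0.934) = -ln(0.066) = 2.7181
L[1] = -ln(0.372) = 0.9889
L[2] = -ln(0.184) = 1.6928
L[3] = -ln(0.66) = 0.4155
L[4] = -ln(1-0.344) = -ln(0.656) = 0.4216
mean = (2.7181 + 0.9889 + 1.6928 + 0.4155 + 0.4216)/5 = 1.2474

1.2474


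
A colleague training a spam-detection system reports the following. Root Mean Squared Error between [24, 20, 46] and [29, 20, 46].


MSE = 25/3 = 8.3333
RMSE = √(25/3) = 2.8868

2.8868


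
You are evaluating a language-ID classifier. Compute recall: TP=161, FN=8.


Recall = TP/(TP+FN)
= 161/(161+8)
= 161/169 = 95.27%

95.27%


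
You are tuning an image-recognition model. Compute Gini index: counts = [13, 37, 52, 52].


Probabilities: [13/154, 37/154, 52/154, 52/154] ≈ [0.0844, 0.2403, 0.3377, 0.3377]
Σpᵢ² = (169 + 1369 + 2704 + 2704)/154² = 6946/23716
Gini = 1 - Σpᵢ² = 1 - 6946/23716 = 0.7071

0.7071


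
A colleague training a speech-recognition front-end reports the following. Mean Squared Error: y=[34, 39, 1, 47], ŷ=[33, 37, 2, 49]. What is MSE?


Squared errors: (34-33)²=1, (39-37)²=4, (1-2)²=1, (47-49)²=4
Sum = 10
MSE = 10/4 = 5/2

5/2


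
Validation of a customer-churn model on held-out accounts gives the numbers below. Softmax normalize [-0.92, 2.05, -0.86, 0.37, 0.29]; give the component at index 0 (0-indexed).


Exponentials: e^-0.92=0.3985, e^2.05=7.7679, e^-0.86=0.4232, e^0.37=1.4477, e^0.29=1.3364
Sum = 11.3737
Softmax = [0.035, 0.683, 0.0372, 0.1273, 0.1175]
p[0] = 0.3985/11.3737 = 0.035

0.035


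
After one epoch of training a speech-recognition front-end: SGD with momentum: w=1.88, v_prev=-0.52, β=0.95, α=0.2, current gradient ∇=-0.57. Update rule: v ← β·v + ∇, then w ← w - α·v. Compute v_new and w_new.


v_new = 0.95·-0.52 - 0.57 = -0.494 - 0.57 = -1.064
w_new = 1.88 - 0.2·-1.064 = 1.88 + 0.2128 = 2.0928

v_new=-1.064, w_new=2.0928


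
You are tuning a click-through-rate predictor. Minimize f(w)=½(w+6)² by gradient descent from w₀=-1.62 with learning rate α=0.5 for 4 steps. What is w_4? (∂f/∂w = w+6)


step 1: grad = -1.62+6 = 4.38; w = -1.62 - 0.5·(4.38) = -3.81
step 2: grad = -3.81+6 = 2.19; w = -3.81 - 0.5·(2.19) = -4.905
step 3: grad = -4.905+6 = 1.095; w = -4.905 - 0.5·(1.095) = -5.4525
step 4: grad = -5.4525+6 = 0.5475; w = -5.4525 - 0.5·(0.5475) = -5.72625

-5.72625


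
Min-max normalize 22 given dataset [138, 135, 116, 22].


min=22, max=138
(22-22)/(138-22) = 0/116 = 0.0

0.0


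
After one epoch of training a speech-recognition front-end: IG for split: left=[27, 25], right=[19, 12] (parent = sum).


Parent = [46, 37], H_parent = 0.9915
H_left = 0.9989 (n=52), H_right = 0.9629 (n=31)
H_children = (52/83)·0.9989 + (31/83)·0.9629 = 0.9855
IG = 0.9915 - 0.9855 = 0.006

0.006


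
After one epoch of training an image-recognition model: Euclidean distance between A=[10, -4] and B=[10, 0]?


d = √((10-10)² + (-4-0)²)
  = √(0 + 16)
  = √16 = 4.0

4.0


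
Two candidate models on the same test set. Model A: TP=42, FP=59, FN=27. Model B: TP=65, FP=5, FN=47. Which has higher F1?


Model A: P=42/101=0.4158, R=42/69=0.6087, F1=2PR/(P+R)=2TP/(2TP+FP+FN)=84/170=0.4941
Model B: P=65/70=0.9286, R=65/112=0.5804, F1=2PR/(P+R)=2TP/(2TP+FP+FN)=130/182=0.7143
0.4941 < 0.7143 → Model B

Model B


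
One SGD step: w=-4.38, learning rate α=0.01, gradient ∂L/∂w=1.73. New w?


w_new = w - α·∇
= -4.38 - 0.01·1.73
= -4.38 - 0.0173
= -4.3973

-4.3973


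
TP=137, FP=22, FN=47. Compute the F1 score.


Precision = 137/159 = 0.8616
Recall = 137/184 = 0.7446
F1 = 2·P·R/(P+R) = 2·TP/(2·TP+FP+FN) = 274/(274+22+47) = 274/343 = 0.7988

0.7988


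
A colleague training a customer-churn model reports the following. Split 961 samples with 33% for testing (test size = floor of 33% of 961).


Test = ⌊961·33/100⌋ = 317
Train = 961 - 317 = 644

Train: 644, Test: 317


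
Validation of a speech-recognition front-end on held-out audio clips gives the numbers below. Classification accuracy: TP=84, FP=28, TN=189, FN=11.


Accuracy = (TP+TN)/(TP+TN+FP+FN)
= (84+189)/(312)
= 273/312 = 87.5%

87.5%


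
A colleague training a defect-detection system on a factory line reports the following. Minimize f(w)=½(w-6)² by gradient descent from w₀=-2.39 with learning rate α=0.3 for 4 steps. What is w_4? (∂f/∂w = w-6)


step 1: grad = -2.39-6 = -8.39; w = -2.39 - 0.3·(-8.39) = 0.127
step 2: grad = 0.127-6 = -5.873; w = 0.127 - 0.3·(-5.873) = 1.8889
step 3: grad = 1.8889-6 = -4.1111; w = 1.8889 - 0.3·(-4.1111) = 3.12223
step 4: grad = 3.12223-6 = -2.87777; w = 3.12223 - 0.3·(-2.87777) = 3.985561

3.985561


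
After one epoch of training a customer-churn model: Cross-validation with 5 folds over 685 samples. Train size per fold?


Fold size = 685/5 = 137
Training per fold = 685 - 137 = 548

548


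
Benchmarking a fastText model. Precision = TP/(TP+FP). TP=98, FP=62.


Precision = TP/(TP+FP)
= 98/(98+62)
= 98/160 = 61.25%

61.25%


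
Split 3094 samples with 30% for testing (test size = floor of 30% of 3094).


Test = ⌊3094·30/100⌋ = 928
Train = 3094 - 928 = 2166

Train: 2166, Test: 928


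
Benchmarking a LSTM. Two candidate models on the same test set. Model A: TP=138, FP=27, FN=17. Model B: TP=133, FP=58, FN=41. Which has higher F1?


Model A: P=138/165=0.8364, R=138/155=0.8903, F1=2PR/(P+R)=2TP/(2TP+FP+FN)=276/320=0.8625
Model B: P=133/191=0.6963, R=133/174=0.7644, F1=2PR/(P+R)=2TP/(2TP+FP+FN)=266/365=0.7288
0.8625 > 0.7288 → Model A

Model A


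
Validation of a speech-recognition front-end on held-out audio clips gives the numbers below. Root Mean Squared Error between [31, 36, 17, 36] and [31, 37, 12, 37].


MSE = 27/4 = 6.75
RMSE = √(27/4) = 2.5981

2.5981


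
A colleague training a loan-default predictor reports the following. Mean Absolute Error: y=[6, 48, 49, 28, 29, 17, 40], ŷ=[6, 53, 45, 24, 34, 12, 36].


Absolute errors: |6-6|=0, |48-53|=5, |49-45|=4, |28-24|=4, |29-34|=5, |17-12|=5, |40-36|=4
Sum = 27
MAE = 27/7 = 27/7

27/7


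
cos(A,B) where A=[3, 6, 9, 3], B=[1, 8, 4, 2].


A·B = 3·1 + 6·8 + 9·4 + 3·2 = 93
‖A‖ = √135 = 11.619, ‖B‖ = √85 = 9.2195
cos = 93/(√135·√85) = 93/√11475 = 0.8682

0.8682


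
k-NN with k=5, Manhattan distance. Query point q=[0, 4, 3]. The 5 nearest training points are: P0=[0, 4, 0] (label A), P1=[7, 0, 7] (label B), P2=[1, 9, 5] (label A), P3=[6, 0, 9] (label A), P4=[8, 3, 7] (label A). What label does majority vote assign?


d(q,P0) = 3  (label A)
d(q,P1) = 15  (label B)
d(q,P2) = 8  (label A)
d(q,P3) = 16  (label A)
d(q,P4) = 13  (label A)
Votes: A=4, B=1
Majority → A

A


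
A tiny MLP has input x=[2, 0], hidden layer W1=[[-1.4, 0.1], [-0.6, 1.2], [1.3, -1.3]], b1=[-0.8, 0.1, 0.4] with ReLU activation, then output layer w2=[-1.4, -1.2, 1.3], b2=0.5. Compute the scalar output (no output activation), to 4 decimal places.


z1[0] = (-1.4)·(2) + (0.1)·(0) - 0.8 = -3.6
z1[1] = (-0.6)·(2) + (1.2)·(0) + 0.1 = -1.1
z1[2] = (1.3)·(2) + (-1.3)·(0) + 0.4 = 3.0
h = ReLU(z1) = [0.0, 0.0, 3.0]
output = (-1.4)·(0.0) + (-1.2)·(0.0) + (1.3)·(3.0) + 0.5 = 4.4

4.4


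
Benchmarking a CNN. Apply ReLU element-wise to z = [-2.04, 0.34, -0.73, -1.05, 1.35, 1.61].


ReLU(-2.04) = max(0, -2.04) = 0.0
ReLU(0.34) = max(0, 0.34) = 0.34
ReLU(-0.73) = max(0, -0.73) = 0.0
ReLU(-1.05) = max(0, -1.05) = 0.0
ReLU(1.35) = max(0, 1.35) = 1.35
ReLU(1.61) = max(0, 1.61) = 1.61
result = [0.0, 0.34, 0.0, 0.0, 1.35, 1.61]

[0.0, 0.34, 0.0, 0.0, 1.35, 1.61]


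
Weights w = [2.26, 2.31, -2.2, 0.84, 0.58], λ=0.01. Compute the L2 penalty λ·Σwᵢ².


‖w‖₂² = (2.26)² + (2.31)² + (-2.2)² + (0.84)² + (0.58)²
     = 5.1076 + 5.3361 + 4.84 + 0.7056 + 0.3364
     = 16.3257
λ·‖w‖₂² = 0.01·16.3257 = 0.163257

0.163257


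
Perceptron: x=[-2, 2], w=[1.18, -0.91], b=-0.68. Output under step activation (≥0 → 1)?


z = (-2)·(1.18) + (2)·(-0.91) - 0.68
  = -4.86
step(z) = 0 (z<0)

0


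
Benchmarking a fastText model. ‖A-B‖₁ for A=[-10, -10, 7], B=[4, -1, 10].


d = |-10-4| + |-10+ 1| + |7-10|
  = 14 + 9 + 3
  = 26

26


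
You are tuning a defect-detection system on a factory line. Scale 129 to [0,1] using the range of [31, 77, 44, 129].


min=31, max=129
(129-31)/(129-31) = 98/98 = 1.0

1.0


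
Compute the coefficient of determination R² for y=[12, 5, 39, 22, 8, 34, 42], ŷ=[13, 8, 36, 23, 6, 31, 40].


ȳ = 23.1429
SS_res = Σ(y-ŷ)² = 37
SS_tot = Σ(y-ȳ)² = 1408.86
R² = 1 - SS_res/SS_tot = 1 - 0.0263 = 0.9737

0.9737


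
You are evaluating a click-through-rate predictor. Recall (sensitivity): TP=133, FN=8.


Recall = TP/(TP+FN)
= 133/(133+8)
= 133/141 = 94.33%

94.33%


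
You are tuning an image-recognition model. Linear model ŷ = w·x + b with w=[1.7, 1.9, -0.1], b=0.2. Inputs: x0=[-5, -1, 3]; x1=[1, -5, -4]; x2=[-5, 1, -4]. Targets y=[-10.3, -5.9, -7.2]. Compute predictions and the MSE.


ŷ0 = (1.7)·(-5) + (1.9)·(-1) + (-0.1)·(3) + 0.2 = -10.5
ŷ1 = (1.7)·(1) + (1.9)·(-5) + (-0.1)·(-4) + 0.2 = -7.2
ŷ2 = (1.7)·(-5) + (1.9)·(1) + (-0.1)·(-4) + 0.2 = -6.0
errors² = [0.04, 1.69, 1.44]
MSE = 3.1700/3 = 1.0567

1.0567


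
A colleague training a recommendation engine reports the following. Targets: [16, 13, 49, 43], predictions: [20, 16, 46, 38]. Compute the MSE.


Squared errors: (16-20)²=16, (13-16)²=9, (49-46)²=9, (43-38)²=25
Sum = 59
MSE = 59/4 = 59/4

59/4


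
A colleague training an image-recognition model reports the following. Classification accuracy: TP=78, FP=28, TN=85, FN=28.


Accuracy = (TP+TN)/(TP+TN+FP+FN)
= (78+85)/(219)
= 163/219 = 74.43%

74.43%


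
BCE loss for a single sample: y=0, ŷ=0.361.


BCE = -[y·ln(p) + (1-y)·ln(1-p)]
= -0 - 1·ln(1-0.361)
= -ln(0.639) = 0.4479

0.4479


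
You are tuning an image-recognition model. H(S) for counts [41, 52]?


Probabilities: [41/93, 52/93] ≈ [0.4409, 0.5591]
H = -((41/93)·log₂(41/93) + (52/93)·log₂(52/93))
  = 0.9899 bits

0.9899 bits


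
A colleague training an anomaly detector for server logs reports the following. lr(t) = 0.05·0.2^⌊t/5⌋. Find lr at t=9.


n_drops = ⌊9/5⌋ = 1
lr = 0.05·0.2^1 = 0.05·0.2 = 0.01

0.01


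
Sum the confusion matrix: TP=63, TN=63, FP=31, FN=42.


Total = TP + TN + FP + FN
= 63 + 63 + 31 + 42
= 199
(Predicted positive: 94, predicted negative: 105)

199


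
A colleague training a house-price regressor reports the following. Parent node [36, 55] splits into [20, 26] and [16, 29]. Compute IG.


Parent = [36, 55], H_parent = 0.9683
H_left = 0.9877 (n=46), H_right = 0.9389 (n=45)
H_children = (46/91)·0.9877 + (45/91)·0.9389 = 0.9636
IG = 0.9683 - 0.9636 = 0.0047

0.0047


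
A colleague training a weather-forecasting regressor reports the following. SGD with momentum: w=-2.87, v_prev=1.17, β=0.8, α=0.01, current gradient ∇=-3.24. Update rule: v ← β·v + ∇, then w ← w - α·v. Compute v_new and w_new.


v_new = 0.8·1.17 - 3.24 = 0.936 - 3.24 = -2.304
w_new = -2.87 - 0.01·-2.304 = -2.87 + 0.02304 = -2.84696

v_new=-2.304, w_new=-2.84696


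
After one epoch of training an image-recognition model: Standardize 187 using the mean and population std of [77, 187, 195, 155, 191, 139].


μ = 157.3333, σ = 41.2863
z = (187 - 157.3333)/41.2863 = 0.7186

0.7186


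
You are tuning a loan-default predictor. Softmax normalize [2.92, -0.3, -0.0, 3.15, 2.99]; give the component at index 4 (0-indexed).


Exponentials: e^2.92=18.5413, e^-0.3=0.7408, e^-0.0=1, e^3.15=23.3361, e^2.99=19.8857
Sum = 63.5039
Softmax = [0.292, 0.0117, 0.0157, 0.3675, 0.3131]
p[4] = 19.8857/63.5039 = 0.3131

0.3131


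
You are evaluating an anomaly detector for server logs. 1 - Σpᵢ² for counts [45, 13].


Probabilities: [45/58, 13/58] ≈ [0.7759, 0.2241]
Σpᵢ² = (2025 + 169)/58² = 2194/3364
Gini = 1 - Σpᵢ² = 1 - 2194/3364 = 0.3478

0.3478


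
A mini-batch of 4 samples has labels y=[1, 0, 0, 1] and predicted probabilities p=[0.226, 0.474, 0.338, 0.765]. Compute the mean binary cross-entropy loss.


L[0] = -ln(0.226) = 1.4872
L[1] = -ln(1-0.474) = -ln(0.526) = 0.6425
L[2] = -ln(1-0.338) = -ln(0.662) = 0.4125
L[3] = -ln(0.765) = 0.2679
mean = (1.4872 + 0.6425 + 0.4125 + 0.2679)/4 = 0.7025

0.7025


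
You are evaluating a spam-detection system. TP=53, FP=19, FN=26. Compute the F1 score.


Precision = 53/72 = 0.7361
Recall = 53/79 = 0.6709
F1 = 2·P·R/(P+R) = 2·TP/(2·TP+FP+FN) = 106/(106+19+26) = 106/151 = 0.702

0.702


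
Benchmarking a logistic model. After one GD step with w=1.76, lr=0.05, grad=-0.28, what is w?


w_new = w - α·∇
= 1.76 - 0.05·-0.28
= 1.76 + 0.014
= 1.774

1.774


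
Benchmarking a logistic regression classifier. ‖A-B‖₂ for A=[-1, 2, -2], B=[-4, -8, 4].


d = √((-1+ 4)² + (2+ 8)² + (-2-4)²)
  = √(9 + 100 + 36)
  = √145 = 12.0416

12.0416


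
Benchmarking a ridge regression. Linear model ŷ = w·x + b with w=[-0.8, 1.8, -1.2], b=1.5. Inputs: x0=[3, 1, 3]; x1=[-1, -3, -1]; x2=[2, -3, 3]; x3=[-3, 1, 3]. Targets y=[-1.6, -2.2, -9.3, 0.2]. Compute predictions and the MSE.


ŷ0 = (-0.8)·(3) + (1.8)·(1) + (-1.2)·(3) + 1.5 = -2.7
ŷ1 = (-0.8)·(-1) + (1.8)·(-3) + (-1.2)·(-1) + 1.5 = -1.9
ŷ2 = (-0.8)·(2) + (1.8)·(-3) + (-1.2)·(3) + 1.5 = -9.1
ŷ3 = (-0.8)·(-3) + (1.8)·(1) + (-1.2)·(3) + 1.5 = 2.1
errors² = [1.21, 0.09, 0.04, 3.61]
MSE = 4.9500/4 = 1.2375

1.2375


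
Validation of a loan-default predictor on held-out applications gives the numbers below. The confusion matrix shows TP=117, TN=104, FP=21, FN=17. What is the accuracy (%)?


Accuracy = (TP+TN)/(TP+TN+FP+FN)
= (117+104)/(259)
= 221/259 = 85.33%

85.33%


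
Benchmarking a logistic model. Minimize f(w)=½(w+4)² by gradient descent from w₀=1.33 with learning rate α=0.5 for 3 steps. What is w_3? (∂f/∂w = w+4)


step 1: grad = 1.33+4 = 5.33; w = 1.33 - 0.5·(5.33) = -1.335
step 2: grad = -1.335+4 = 2.665; w = -1.335 - 0.5·(2.665) = -2.6675
step 3: grad = -2.6675+4 = 1.3325; w = -2.6675 - 0.5·(1.3325) = -3.33375

-3.33375


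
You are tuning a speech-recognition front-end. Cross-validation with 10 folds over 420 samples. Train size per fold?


Fold size = 420/10 = 42
Training per fold = 420 - 42 = 378

378


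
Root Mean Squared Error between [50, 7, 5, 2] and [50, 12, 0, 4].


MSE = 54/4 = 13.5
RMSE = √(54/4) = 3.6742

3.6742


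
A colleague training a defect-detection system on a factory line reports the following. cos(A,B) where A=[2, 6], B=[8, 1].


A·B = 2·8 + 6·1 = 22
‖A‖ = √40 = 6.3246, ‖B‖ = √65 = 8.0623
cos = 22/(√40·√65) = 22/√2600 = 0.4315

0.4315


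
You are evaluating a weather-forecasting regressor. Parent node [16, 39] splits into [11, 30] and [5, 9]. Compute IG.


Parent = [16, 39], H_parent = 0.8699
H_left = 0.839 (n=41), H_right = 0.9403 (n=14)
H_children = (41/55)·0.839 + (14/55)·0.9403 = 0.8648
IG = 0.8699 - 0.8648 = 0.0051

0.0051


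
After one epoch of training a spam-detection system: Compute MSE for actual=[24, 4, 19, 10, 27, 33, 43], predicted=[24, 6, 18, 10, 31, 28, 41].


Squared errors: (24-24)²=0, (4-6)²=4, (19-18)²=1, (10-10)²=0, (27-31)²=16, (33-28)²=25, (43-41)²=4
Sum = 50
MSE = 50/7 = 50/7

50/7


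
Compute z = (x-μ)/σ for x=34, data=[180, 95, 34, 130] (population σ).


μ = 109.75, σ = 53.1525
z = (34 - 109.75)/53.1525 = -1.4251

-1.4251


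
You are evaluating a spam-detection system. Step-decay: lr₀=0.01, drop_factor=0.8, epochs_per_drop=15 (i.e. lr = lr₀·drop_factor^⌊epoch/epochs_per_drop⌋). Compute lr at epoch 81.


n_drops = ⌊81/15⌋ = 5
lr = 0.01·0.8^5 = 0.01·0.32768 = 0.0032768

0.0032768


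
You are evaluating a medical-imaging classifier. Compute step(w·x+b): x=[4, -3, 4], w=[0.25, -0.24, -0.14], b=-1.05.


z = (4)·(0.25) + (-3)·(-0.24) + (4)·(-0.14) - 1.05
  = 0.11
step(z) = 1 (z≥0)

1


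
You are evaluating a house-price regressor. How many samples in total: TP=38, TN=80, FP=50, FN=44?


Total = TP + TN + FP + FN
= 38 + 80 + 50 + 44
= 212
(Predicted positive: 88, predicted negative: 124)

212


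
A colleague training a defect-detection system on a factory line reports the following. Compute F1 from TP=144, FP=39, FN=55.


Precision = 144/183 = 0.7869
Recall = 144/199 = 0.7236
F1 = 2·P·R/(P+R) = 2·TP/(2·TP+FP+FN) = 288/(288+39+55) = 288/382 = 0.7539

0.7539


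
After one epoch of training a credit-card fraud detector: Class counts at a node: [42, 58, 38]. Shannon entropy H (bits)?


Probabilities: [42/138, 58/138, 38/138] ≈ [0.3043, 0.4203, 0.2754]
H = -((42/138)·log₂(42/138) + (58/138)·log₂(58/138) + (38/138)·log₂(38/138))
  = 1.5603 bits

1.5603 bits


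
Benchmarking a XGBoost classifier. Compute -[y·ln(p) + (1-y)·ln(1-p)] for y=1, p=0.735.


BCE = -[y·ln(p) + (1-y)·ln(1-p)]
= -1·ln(0.735) - 0
= -ln(0.735) = 0.3079

0.3079


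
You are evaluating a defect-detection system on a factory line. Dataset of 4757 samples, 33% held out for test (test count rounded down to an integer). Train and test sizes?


Test = ⌊4757·33/100⌋ = 1569
Train = 4757 - 1569 = 3188

Train: 3188, Test: 1569


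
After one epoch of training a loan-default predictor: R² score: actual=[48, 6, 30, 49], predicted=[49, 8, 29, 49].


ȳ = 33.25
SS_res = Σ(y-ŷ)² = 6
SS_tot = Σ(y-ȳ)² = 1218.75
R² = 1 - SS_res/SS_tot = 1 - 0.0049 = 0.9951

0.9951


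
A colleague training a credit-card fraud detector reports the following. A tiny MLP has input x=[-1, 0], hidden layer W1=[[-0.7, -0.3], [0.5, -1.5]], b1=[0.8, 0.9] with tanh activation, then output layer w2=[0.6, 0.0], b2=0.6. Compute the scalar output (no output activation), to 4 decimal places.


z1[0] = (-0.7)·(-1) + (-0.3)·(0) + 0.8 = 1.5
z1[1] = (0.5)·(-1) + (-1.5)·(0) + 0.9 = 0.4
h = tanh(z1) = [0.9051, 0.3799]
output = (0.6)·(0.9051) + (0.0)·(0.3799) + 0.6 = 1.1431

1.1431


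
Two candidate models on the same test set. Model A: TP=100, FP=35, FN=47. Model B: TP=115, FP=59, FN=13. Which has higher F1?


Model A: P=100/135=0.7407, R=100/147=0.6803, F1=2PR/(P+R)=2TP/(2TP+FP+FN)=200/282=0.7092
Model B: P=115/174=0.6609, R=115/128=0.8984, F1=2PR/(P+R)=2TP/(2TP+FP+FN)=230/302=0.7616
0.7092 < 0.7616 → Model B

Model B


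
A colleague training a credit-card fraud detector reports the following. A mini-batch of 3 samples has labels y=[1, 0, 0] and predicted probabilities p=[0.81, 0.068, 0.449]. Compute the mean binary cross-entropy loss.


L[0] = -ln(0.81) = 0.2107
L[1] = -ln(1-0.068) = -ln(0.932) = 0.0704
L[2] = -ln(1-0.449) = -ln(0.551) = 0.596
mean = (0.2107 + 0.0704 + 0.596)/3 = 0.2924

0.2924


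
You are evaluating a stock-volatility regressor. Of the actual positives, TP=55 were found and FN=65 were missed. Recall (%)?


Recall = TP/(TP+FN)
= 55/(55+65)
= 55/120 = 45.83%

45.83%


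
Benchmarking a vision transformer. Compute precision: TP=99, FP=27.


Precision = TP/(TP+FP)
= 99/(99+27)
= 99/126 = 78.57%

78.57%


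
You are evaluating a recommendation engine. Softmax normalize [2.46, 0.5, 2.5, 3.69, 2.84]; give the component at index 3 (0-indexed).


Exponentials: e^2.46=11.7048, e^0.5=1.6487, e^2.5=12.1825, e^3.69=40.0448, e^2.84=17.1158
Sum = 82.6966
Softmax = [0.1415, 0.0199, 0.1473, 0.4842, 0.207]
p[3] = 40.0448/82.6966 = 0.4842

0.4842


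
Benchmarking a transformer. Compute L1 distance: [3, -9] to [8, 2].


d = |3-8| + |-9-2|
  = 5 + 11
  = 16

16


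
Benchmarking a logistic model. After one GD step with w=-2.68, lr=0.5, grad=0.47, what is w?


w_new = w - α·∇
= -2.68 - 0.5·0.47
= -2.68 - 0.235
= -2.915

-2.915


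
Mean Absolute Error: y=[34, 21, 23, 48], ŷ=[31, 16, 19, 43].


Absolute errors: |34-31|=3, |21-16|=5, |23-19|=4, |48-43|=5
Sum = 17
MAE = 17/4 = 17/4

17/4


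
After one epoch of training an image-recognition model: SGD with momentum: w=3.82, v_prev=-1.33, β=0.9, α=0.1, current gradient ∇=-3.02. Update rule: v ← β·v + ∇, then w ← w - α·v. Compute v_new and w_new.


v_new = 0.9·-1.33 - 3.02 = -1.197 - 3.02 = -4.217
w_new = 3.82 - 0.1·-4.217 = 3.82 + 0.4217 = 4.2417

v_new=-4.217, w_new=4.2417


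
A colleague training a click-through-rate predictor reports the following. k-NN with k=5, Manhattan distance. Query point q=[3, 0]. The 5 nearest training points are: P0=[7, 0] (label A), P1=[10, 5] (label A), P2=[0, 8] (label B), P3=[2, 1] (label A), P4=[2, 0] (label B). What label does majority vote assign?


d(q,P0) = 4  (label A)
d(q,P1) = 12  (label A)
d(q,P2) = 11  (label B)
d(q,P3) = 2  (label A)
d(q,P4) = 1  (label B)
Votes: A=3, B=2
Majority → A

A


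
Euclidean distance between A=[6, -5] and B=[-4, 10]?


d = √((6+ 4)² + (-5-10)²)
  = √(100 + 225)
  = √325 = 18.0278

18.0278


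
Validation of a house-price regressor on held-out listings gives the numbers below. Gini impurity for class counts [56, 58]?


Probabilities: [56/114, 58/114] ≈ [0.4912, 0.5088]
Σpᵢ² = (3136 + 3364)/114² = 6500/12996
Gini = 1 - Σpᵢ² = 1 - 6500/12996 = 0.4998

0.4998


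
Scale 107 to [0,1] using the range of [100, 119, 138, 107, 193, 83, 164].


min=83, max=193
(107-83)/(193-83) = 24/110 = 0.2182

0.2182


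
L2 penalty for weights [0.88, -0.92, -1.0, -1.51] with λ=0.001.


‖w‖₂² = (0.88)² + (-0.92)² + (-1.0)² + (-1.51)²
     = 0.7744 + 0.8464 + 1 + 2.2801
     = 4.9009
λ·‖w‖₂² = 0.001·4.9009 = 0.004901

0.004901


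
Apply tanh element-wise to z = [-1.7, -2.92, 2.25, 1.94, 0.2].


tanh(-1.7) = -0.9354
tanh(-2.92) = -0.9942
tanh(2.25) = 0.978
tanh(1.94) = 0.9595
tanh(0.2) = 0.1974
result = [-0.9354, -0.9942, 0.978, 0.9595, 0.1974]

[-0.9354, -0.9942, 0.978, 0.9595, 0.1974]


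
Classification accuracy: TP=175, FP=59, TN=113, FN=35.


Accuracy = (TP+TN)/(TP+TN+FP+FN)
= (175+113)/(382)
= 288/382 = 75.39%

75.39%


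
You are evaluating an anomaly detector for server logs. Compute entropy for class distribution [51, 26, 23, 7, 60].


Probabilities: [51/167, 26/167, 23/167, 7/167, 60/167] ≈ [0.3054, 0.1557, 0.1377, 0.0419, 0.3593]
H = -((51/167)·log₂(51/167) + (26/167)·log₂(26/167) + (23/167)·log₂(23/167) + (7/167)·log₂(7/167) + (60/167)·log₂(60/167))
  = 2.0567 bits

2.0567 bits


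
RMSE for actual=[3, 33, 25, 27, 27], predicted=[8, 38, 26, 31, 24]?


MSE = 76/5 = 15.2
RMSE = √(76/5) = 3.8987

3.8987


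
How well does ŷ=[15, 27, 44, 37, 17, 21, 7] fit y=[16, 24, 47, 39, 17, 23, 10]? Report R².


ȳ = 25.1429
SS_res = Σ(y-ŷ)² = 36
SS_tot = Σ(y-ȳ)² = 1054.86
R² = 1 - SS_res/SS_tot = 1 - 0.0341 = 0.9659

0.9659


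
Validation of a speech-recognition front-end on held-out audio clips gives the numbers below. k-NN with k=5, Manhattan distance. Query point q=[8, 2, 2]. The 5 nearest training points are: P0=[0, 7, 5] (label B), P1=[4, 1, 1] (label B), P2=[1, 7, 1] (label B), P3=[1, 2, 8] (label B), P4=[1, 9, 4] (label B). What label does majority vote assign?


d(q,P0) = 16  (label B)
d(q,P1) = 6  (label B)
d(q,P2) = 13  (label B)
d(q,P3) = 13  (label B)
d(q,P4) = 16  (label B)
Votes: A=0, B=5
Majority → B

B


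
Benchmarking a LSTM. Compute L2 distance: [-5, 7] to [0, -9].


d = √((-5-0)² + (7+ 9)²)
  = √(25 + 256)
  = √281 = 16.7631

16.7631


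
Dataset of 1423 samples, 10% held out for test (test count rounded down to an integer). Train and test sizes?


Test = ⌊1423·10/100⌋ = 142
Train = 1423 - 142 = 1281

Train: 1281, Test: 142


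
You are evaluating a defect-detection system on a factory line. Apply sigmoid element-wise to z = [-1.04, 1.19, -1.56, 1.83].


σ(-1.04) = 1/(1+e^1.04) = 0.2611
σ(1.19) = 1/(1+e^-1.19) = 0.7667
σ(-1.56) = 1/(1+e^1.56) = 0.1736
σ(1.83) = 1/(1+e^-1.83) = 0.8618
result = [0.2611, 0.7667, 0.1736, 0.8618]

[0.2611, 0.7667, 0.1736, 0.8618]


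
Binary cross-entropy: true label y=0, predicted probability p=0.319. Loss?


BCE = -[y·ln(p) + (1-y)·ln(1-p)]
= -0 - 1·ln(1-0.319)
= -ln(0.681) = 0.3842

0.3842


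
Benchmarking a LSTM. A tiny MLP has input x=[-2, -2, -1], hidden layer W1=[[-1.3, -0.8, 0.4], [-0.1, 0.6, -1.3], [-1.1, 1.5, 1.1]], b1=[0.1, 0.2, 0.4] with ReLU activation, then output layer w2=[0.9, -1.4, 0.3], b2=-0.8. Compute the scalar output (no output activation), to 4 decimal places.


z1[0] = (-1.3)·(-2) + (-0.8)·(-2) + (0.4)·(-1) + 0.1 = 3.9
z1[1] = (-0.1)·(-2) + (0.6)·(-2) + (-1.3)·(-1) + 0.2 = 0.5
z1[2] = (-1.1)·(-2) + (1.5)·(-2) + (1.1)·(-1) + 0.4 = -1.5
h = ReLU(z1) = [3.9, 0.5, 0.0]
output = (0.9)·(3.9) + (-1.4)·(0.5) + (0.3)·(0.0) - 0.8 = 2.01

2.01


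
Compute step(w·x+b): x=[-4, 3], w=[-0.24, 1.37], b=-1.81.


z = (-4)·(-0.24) + (3)·(1.37) - 1.81
  = 3.26
step(z) = 1 (z≥0)

1


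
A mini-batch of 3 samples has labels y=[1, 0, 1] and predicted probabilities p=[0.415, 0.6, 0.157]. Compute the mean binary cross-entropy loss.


L[0] = -ln(0.415) = 0.8795
L[1] = -ln(1-0.6) = -ln(0.4) = 0.9163
L[2] = -ln(0.157) = 1.8515
mean = (0.8795 + 0.9163 + 1.8515)/3 = 1.2158

1.2158


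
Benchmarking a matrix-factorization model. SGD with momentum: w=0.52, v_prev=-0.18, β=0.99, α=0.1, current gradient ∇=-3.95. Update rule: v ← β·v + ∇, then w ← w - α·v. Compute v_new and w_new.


v_new = 0.99·-0.18 - 3.95 = -0.1782 - 3.95 = -4.1282
w_new = 0.52 - 0.1·-4.1282 = 0.52 + 0.41282 = 0.93282

v_new=-4.1282, w_new=0.93282


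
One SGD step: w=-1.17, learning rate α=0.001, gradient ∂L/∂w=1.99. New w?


w_new = w - α·∇
= -1.17 - 0.001·1.99
= -1.17 - 0.00199
= -1.17199

-1.17199


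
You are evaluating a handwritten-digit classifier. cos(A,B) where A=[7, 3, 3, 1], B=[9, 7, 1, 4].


A·B = 7·9 + 3·7 + 3·1 + 1·4 = 91
‖A‖ = √68 = 8.2462, ‖B‖ = √147 = 12.1244
cos = 91/(√68·√147) = 91/√9996 = 0.9102

0.9102


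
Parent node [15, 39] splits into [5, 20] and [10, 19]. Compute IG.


Parent = [15, 39], H_parent = 0.8524
H_left = 0.7219 (n=25), H_right = 0.9294 (n=29)
H_children = (25/54)·0.7219 + (29/54)·0.9294 = 0.8333
IG = 0.8524 - 0.8333 = 0.0191

0.0191


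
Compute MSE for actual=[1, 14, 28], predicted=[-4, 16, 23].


Squared errors: (1+ 4)²=25, (14-16)²=4, (28-23)²=25
Sum = 54
MSE = 54/3 = 18

18


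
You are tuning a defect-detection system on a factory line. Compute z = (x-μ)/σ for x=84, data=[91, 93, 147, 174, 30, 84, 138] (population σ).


μ = 108.1429, σ = 44.6428
z = (84 - 108.1429)/44.6428 = -0.5408

-0.5408


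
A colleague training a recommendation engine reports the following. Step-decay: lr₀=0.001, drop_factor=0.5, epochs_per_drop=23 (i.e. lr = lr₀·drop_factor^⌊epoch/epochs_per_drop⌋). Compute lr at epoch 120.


n_drops = ⌊120/23⌋ = 5
lr = 0.001·0.5^5 = 0.001·0.03125 = 0.00003125

0.00003125


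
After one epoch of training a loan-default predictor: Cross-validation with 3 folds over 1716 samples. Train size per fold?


Fold size = 1716/3 = 572
Training per fold = 1716 - 572 = 1144

1144


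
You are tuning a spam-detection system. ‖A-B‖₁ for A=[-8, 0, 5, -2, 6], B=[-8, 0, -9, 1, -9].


d = |-8+ 8| + |0-0| + |5+ 9| + |-2-1| + |6+ 9|
  = 0 + 0 + 14 + 3 + 15
  = 32

32


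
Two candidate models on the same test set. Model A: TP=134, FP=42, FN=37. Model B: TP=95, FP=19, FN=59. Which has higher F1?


Model A: P=134/176=0.7614, R=134/171=0.7836, F1=2PR/(P+R)=2TP/(2TP+FP+FN)=268/347=0.7723
Model B: P=95/114=0.8333, R=95/154=0.6169, F1=2PR/(P+R)=2TP/(2TP+FP+FN)=190/268=0.709
0.7723 > 0.709 → Model A

Model A


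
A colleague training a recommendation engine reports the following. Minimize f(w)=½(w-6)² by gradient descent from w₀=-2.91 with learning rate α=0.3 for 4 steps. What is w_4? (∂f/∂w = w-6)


step 1: grad = -2.91-6 = -8.91; w = -2.91 - 0.3·(-8.91) = -0.237
step 2: grad = -0.237-6 = -6.237; w = -0.237 - 0.3·(-6.237) = 1.6341
step 3: grad = 1.6341-6 = -4.3659; w = 1.6341 - 0.3·(-4.3659) = 2.94387
step 4: grad = 2.94387-6 = -3.05613; w = 2.94387 - 0.3·(-3.05613) = 3.860709

3.860709


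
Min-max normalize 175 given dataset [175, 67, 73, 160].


min=67, max=175
(175-67)/(175-67) = 108/108 = 1.0

1.0


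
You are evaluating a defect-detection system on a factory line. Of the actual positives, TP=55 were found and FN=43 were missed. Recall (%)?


Recall = TP/(TP+FN)
= 55/(55+43)
= 55/98 = 56.12%

56.12%


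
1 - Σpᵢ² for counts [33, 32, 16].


Probabilities: [33/81, 32/81, 16/81] ≈ [0.4074, 0.3951, 0.1975]
Σpᵢ² = (1089 + 1024 + 256)/81² = 2369/6561
Gini = 1 - Σpᵢ² = 1 - 2369/6561 = 0.6389

0.6389
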